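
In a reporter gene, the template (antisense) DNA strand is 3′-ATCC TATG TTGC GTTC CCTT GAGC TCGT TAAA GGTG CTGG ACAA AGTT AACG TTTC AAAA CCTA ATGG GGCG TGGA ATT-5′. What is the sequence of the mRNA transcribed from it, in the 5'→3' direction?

Reading the template 3'→5' as shown, RNA polymerase pairs each base (A→U, T→A, G↔C) to build mRNA 5'→3' directly.

5'-UAGGAUACAACGCAAGGGAACUCGAGCAAUUUCCACGACCUGUUUCAAUUGCAAAGUUUUGGAUUACCCCGCACCUUAA-3'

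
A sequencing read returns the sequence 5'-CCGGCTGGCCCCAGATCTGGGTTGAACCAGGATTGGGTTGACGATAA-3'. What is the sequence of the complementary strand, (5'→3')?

Pairing A↔T and G↔C gives GGCCGACCGGGGTCTAGACCCAACTTGGTCCTAACCCAACTGCTATT, running 3'→5'. Reverse for the 5'→3' convention.

5'-TTATCGTCAACCCAATCCTGGTTCAACCCAGATCTGGGGCCAGCCGG-3'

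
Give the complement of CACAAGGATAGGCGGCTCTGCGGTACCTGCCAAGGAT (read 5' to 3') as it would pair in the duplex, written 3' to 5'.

3'-GTGTTCCTATCCGCCGAGACGCCATGGACGGTTCCTA-5'

Base-pairing A↔T, G↔C gives the complement. The complementary strand is antiparallel, so paired with a 5'→3' strand it runs 3'→5'.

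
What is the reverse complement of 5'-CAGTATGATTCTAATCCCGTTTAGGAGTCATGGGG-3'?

5'-CCCCATGACTCCTAAACGGGATTAGAATCATACTG-3'

Complement each base (A↔T, G↔C): GTCATACTAAGATTAGGGCAAATCCTCAGTACCCC. Then reverse.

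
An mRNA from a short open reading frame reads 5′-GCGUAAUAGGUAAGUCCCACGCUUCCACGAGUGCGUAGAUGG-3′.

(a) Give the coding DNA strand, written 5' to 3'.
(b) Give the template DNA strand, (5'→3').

(a) 5′-GCGTAATAGGTAAGTCCCACGCTTCCACGAGTGCGTAGATGG-3′
(b) 5'-CCATCTACGCACTCGTGGAAGCGTGGGACTTACCTATTACGC-3'

(a) The coding strand matches the mRNA with U→T.
(b) The template strand is the reverse complement of the coding strand.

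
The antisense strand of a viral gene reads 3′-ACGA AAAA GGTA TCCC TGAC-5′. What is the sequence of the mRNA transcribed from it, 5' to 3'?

5′-UGCUUUUUCCAUAGGGACUG-3′

Reading the template 3'→5' as shown, RNA polymerase pairs each base (A→U, T→A, G↔C) to build mRNA 5'→3' directly.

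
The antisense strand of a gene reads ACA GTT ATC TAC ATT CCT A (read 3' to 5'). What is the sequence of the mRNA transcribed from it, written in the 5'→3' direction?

5'-UGUCAAUAGAUGUAAGGAU-3'

Reading the template 3'→5' as shown, RNA polymerase pairs each base (A→U, T→A, G↔C) to build mRNA 5'→3' directly.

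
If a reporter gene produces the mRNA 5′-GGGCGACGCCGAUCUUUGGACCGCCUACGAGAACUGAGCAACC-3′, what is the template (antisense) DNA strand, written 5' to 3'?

Replace U with T to get the coding DNA strand: GGGCGACGCCGATCTTTGGACCGCCTACGAGAACTGAGCAACC. The template strand is its reverse complement (complement CCCGCTGCGGCTAGAAACCTGGCGGATGCTCTTGACTCGTTGG, then reverse).

5'-GGTTGCTCAGTTCTCGTAGGCGGTCCAAAGATCGGCGTCGCCC-3'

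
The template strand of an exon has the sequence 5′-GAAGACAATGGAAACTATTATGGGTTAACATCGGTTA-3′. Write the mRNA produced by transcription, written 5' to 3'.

RNA polymerase reads the template 3'→5' and synthesizes mRNA 5'→3' by base-pairing (A→U, T→A, G↔C). The complement of the template is CTTCTGTTACCTTTGATAATACCCAATTGTAGCCAAT; antiparallel, so 5'→3' the coding strand is TAACCGATGTTAACCCATAATAGTTTCCATTGTCTTC. Replace T with U for the mRNA.

5'-UAACCGAUGUUAACCCAUAAUAGUUUCCAUUGUCUUC-3'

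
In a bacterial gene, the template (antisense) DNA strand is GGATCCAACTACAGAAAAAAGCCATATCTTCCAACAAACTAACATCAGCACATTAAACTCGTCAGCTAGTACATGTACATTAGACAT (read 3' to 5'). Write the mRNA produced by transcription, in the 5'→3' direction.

Reading the template 3'→5' as shown, RNA polymerase pairs each base (A→U, T→A, G↔C) to build mRNA 5'→3' directly.

5′-CCUAGGUUGAUGUCUUUUUUCGGUAUAGAAGGUUGUUUGAUUGUAGUCGUGUAAUUUGAGCAGUCGAUCAUGUACAUGUAAUCUGUA-3′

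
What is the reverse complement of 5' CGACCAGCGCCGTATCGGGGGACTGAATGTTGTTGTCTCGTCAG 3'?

Complement each base (A↔T, G↔C): GCTGGTCGCGGCATAGCCCCCTGACTTACAACAACAGAGCAGTC. Then reverse.

5'-CTGACGAGACAACAACATTCAGTCCCCCGATACGGCGCTGGTCG-3'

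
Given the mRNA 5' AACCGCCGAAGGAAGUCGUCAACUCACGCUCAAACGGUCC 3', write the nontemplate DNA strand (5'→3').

5'-AACCGCCGAAGGAAGTCGTCAACTCACGCTCAAACGGTCC-3'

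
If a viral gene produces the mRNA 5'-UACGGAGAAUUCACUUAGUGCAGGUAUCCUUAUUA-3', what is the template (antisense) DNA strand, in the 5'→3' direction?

5'-TAATAAGGATACCTGCACTAAGTGAATTCTCCGTA-3'

Replace U with T to get the coding DNA strand: TACGGAGAATTCACTTAGTGCAGGTATCCTTATTA. The template strand is its reverse complement (complement ATGCCTCTTAAGTGAATCACGTCCATAGGAATAAT, then reverse).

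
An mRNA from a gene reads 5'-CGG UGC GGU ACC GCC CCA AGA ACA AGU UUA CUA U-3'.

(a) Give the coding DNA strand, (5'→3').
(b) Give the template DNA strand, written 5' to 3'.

(a) The coding strand matches the mRNA with U→T.
(b) The template strand is the reverse complement of the coding strand.

(a) 5′-CGGTGCGGTACCGCCCCAAGAACAAGTTTACTAT-3′
(b) 5′-ATAGTAAACTTGTTCTTGGGGCGGTACCGCACCG-3′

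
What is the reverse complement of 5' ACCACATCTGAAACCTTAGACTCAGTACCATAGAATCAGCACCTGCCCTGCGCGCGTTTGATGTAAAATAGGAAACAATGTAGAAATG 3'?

5'-CATTTCTACATTGTTTCCTATTTTACATCAAACGCGCGCAGGGCAGGTGCTGATTCTATGGTACTGAGTCTAAGGTTTCAGATGTGGT-3'

Reading the sequence 3'→5' and pairing each base (A↔T, G↔C) gives the reverse complement directly.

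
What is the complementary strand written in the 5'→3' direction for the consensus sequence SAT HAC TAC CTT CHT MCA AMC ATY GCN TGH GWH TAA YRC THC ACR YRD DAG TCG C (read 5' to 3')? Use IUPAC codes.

Standard pairs A↔T, G↔C; ambiguity codes pair R↔Y, M↔K, W↔W, S↔S, D↔H, N↔N. Complement (STADTGATGGAAGDAKGTTKGTARCGNACDCWDATTRYGADGTGYRYHHTCAGCG), then reverse for 5'→3'.

5'-GCGACTHHYRYGTGDAGYRTTADWCDCANGCRATGKTTGKADGAAGGTAGTDATS-3'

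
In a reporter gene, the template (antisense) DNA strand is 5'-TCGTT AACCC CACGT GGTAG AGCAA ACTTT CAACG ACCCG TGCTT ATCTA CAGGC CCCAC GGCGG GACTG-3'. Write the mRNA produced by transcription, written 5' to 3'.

RNA polymerase reads the template 3'→5' and synthesizes mRNA 5'→3' by base-pairing (A→U, T→A, G↔C). The complement of the template is AGCAATTGGGGTGCACCATCTCGTTTGAAAGTTGCTGGGCACGAATAGATGTCCGGGGTGCCGCCCTGAC; antiparallel, so 5'→3' the coding strand is CAGTCCCGCCGTGGGGCCTGTAGATAAGCACGGGTCGTTGAAAGTTTGCTCTACCACGTGGGGTTAACGA. Replace T with U for the mRNA.

5'-CAGUCCCGCCGUGGGGCCUGUAGAUAAGCACGGGUCGUUGAAAGUUUGCUCUACCACGUGGGGUUAACGA-3'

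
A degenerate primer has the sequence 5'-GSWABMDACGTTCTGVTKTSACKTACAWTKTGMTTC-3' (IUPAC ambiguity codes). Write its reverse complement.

Standard pairs A↔T, G↔C; ambiguity codes pair M↔K, W↔W, S↔S, B↔V, D↔H. Complement (CSWTVKHTGCAAGACBAMASTGMATGTWAMACKAAG), then reverse for 5'→3'.

5'-GAAKCAMAWTGTAMGTSAMABCAGAACGTHKVTWSC-3'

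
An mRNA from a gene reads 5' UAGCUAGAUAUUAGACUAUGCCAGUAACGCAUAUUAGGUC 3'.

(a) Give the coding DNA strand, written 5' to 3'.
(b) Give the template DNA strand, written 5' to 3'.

(a) The coding strand matches the mRNA with U→T.
(b) The template strand is the reverse complement of the coding strand.

(a) 5'-TAGCTAGATATTAGACTATGCCAGTAACGCATATTAGGTC-3'
(b) 5'-GACCTAATATGCGTTACTGGCATAGTCTAATATCTAGCTA-3'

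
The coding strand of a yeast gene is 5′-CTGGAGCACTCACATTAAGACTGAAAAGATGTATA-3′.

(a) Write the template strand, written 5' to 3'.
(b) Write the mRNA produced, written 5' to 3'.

(a) 5'-TATACATCTTTTCAGTCTTAATGTGAGTGCTCCAG-3'
(b) 5′-CUGGAGCACUCACAUUAAGACUGAAAAGAUGUAUA-3′

(a) The template strand is the reverse complement of the coding strand: complement GACCTCGTGAGTGTAATTCTGACTTTTCTACATAT, then reverse.
(b) mRNA matches the coding strand with T→U.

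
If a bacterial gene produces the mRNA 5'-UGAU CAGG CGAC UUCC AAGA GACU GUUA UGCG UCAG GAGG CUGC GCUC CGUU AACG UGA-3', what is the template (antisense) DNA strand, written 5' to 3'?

5'-TCACGTTAACGGAGCGCAGCCTCCTGACGCATAACAGTCTCTTGGAAGTCGCCTGATCA-3'

Replace U with T to get the coding DNA strand: TGATCAGGCGACTTCCAAGAGACTGTTATGCGTCAGGAGGCTGCGCTCCGTTAACGTGA. The template strand is its reverse complement (complement ACTAGTCCGCTGAAGGTTCTCTGACAATACGCAGTCCTCCGACGCGAGGCAATTGCACT, then reverse).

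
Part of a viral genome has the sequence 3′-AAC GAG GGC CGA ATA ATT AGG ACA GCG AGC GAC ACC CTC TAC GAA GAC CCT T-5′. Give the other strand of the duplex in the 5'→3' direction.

The strand is given 3'→5', so its complement runs 5'→3' in the same left-to-right order: pair each base A↔T, G↔C.

5'-TTGCTCCCGGCTTATTAATCCTGTCGCTCGCTGTGGGAGATGCTTCTGGGAA-3'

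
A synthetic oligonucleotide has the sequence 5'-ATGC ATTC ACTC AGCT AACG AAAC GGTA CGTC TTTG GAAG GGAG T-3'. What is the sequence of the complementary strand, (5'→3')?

The complement of ATGCATTCACTCAGCTAACGAAACGGTACGTCTTTGGAAGGGAGT is TACGTAAGTGAGTCGATTGCTTTGCCATGCAGAAACCTTCCCTCA (A↔T, G↔C). DNA strands are antiparallel, so the complementary strand runs 3'→5'; reversing gives the 5'→3' form.

5'-ACTCCCTTCCAAAGACGTACCGTTTCGTTAGCTGAGTGAATGCAT-3'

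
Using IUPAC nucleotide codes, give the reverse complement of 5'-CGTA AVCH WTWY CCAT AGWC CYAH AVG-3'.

5'-CBTDTRGGWCTATGGRWAWDGBTTACG-3'

Standard pairs A↔T, G↔C; ambiguity codes pair Y↔R, W↔W, H↔D, V↔B. Complement (GCATTBGDWAWRGGTATCWGGRTDTBC), then reverse for 5'→3'.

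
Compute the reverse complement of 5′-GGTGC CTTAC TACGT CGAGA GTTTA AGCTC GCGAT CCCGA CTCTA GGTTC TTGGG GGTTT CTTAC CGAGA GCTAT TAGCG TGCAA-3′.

Reading the sequence 3'→5' and pairing each base (A↔T, G↔C) gives the reverse complement directly.

5'-TTGCACGCTAATAGCTCTCGGTAAGAAACCCCCAAGAACCTAGAGTCGGGATCGCGAGCTTAAACTCTCGACGTAGTAAGGCACC-3'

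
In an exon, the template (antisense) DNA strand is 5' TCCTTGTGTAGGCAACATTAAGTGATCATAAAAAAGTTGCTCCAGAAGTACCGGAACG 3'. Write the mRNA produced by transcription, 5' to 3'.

5'-CGUUCCGGUACUUCUGGAGCAACUUUUUUAUGAUCACUUAAUGUUGCCUACACAAGGA-3'

RNA polymerase reads the template 3'→5' and synthesizes mRNA 5'→3' by base-pairing (A→U, T→A, G↔C). The complement of the template is AGGAACACATCCGTTGTAATTCACTAGTATTTTTTCAACGAGGTCTTCATGGCCTTGC; antiparallel, so 5'→3' the coding strand is CGTTCCGGTACTTCTGGAGCAACTTTTTTATGATCACTTAATGTTGCCTACACAAGGA. Replace T with U for the mRNA.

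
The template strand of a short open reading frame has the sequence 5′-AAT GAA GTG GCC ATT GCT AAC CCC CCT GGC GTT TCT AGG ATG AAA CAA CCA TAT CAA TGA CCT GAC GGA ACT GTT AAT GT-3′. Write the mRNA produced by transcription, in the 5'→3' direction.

5′-ACAUUAACAGUUCCGUCAGGUCAUUGAUAUGGUUGUUUCAUCCUAGAAACGCCAGGGGGGUUAGCAAUGGCCACUUCAUU-3′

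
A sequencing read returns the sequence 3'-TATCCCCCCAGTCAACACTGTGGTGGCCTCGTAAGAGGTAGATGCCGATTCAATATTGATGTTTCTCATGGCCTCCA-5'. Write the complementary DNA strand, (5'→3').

The strand is given 3'→5', so its complement runs 5'→3' in the same left-to-right order: pair each base A↔T, G↔C.

5'-ATAGGGGGGTCAGTTGTGACACCACCGGAGCATTCTCCATCTACGGCTAAGTTATAACTACAAAGAGTACCGGAGGT-3'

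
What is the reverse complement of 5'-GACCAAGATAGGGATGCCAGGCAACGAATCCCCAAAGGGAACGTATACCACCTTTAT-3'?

Complement each base (A↔T, G↔C): CTGGTTCTATCCCTACGGTCCGTTGCTTAGGGGTTTCCCTTGCATATGGTGGAAATA. Then reverse.

5'-ATAAAGGTGGTATACGTTCCCTTTGGGGATTCGTTGCCTGGCATCCCTATCTTGGTC-3'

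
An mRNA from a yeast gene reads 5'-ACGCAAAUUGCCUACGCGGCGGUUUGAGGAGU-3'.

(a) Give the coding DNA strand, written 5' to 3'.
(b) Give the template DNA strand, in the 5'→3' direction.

(a) 5'-ACGCAAATTGCCTACGCGGCGGTTTGAGGAGT-3'
(b) 5'-ACTCCTCAAACCGCCGCGTAGGCAATTTGCGT-3'

(a) The coding strand matches the mRNA with U→T.
(b) The template strand is the reverse complement of the coding strand.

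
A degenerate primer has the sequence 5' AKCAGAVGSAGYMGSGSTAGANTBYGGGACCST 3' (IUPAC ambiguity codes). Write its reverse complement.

Standard pairs A↔T, G↔C; ambiguity codes pair Y↔R, M↔K, S↔S, B↔V, N↔N. Complement (TMGTCTBCSTCRKCSCSATCTNAVRCCCTGGSA), then reverse for 5'→3'.

5'-ASGGTCCCRVANTCTASCSCKRCTSCBTCTGMT-3'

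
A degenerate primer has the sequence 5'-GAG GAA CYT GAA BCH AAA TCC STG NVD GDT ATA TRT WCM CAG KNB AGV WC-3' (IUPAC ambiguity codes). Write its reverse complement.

Standard pairs A↔T, G↔C; ambiguity codes pair R↔Y, M↔K, W↔W, S↔S, B↔V, D↔H, N↔N. Complement (CTCCTTGRACTTVGDTTTAGGSACNBHCHATATAYAWGKGTCMNVTCBWG), then reverse for 5'→3'.

5'-GWBCTVNMCTGKGWAYATATAHCHBNCASGGATTTDGVTTCARGTTCCTC-3'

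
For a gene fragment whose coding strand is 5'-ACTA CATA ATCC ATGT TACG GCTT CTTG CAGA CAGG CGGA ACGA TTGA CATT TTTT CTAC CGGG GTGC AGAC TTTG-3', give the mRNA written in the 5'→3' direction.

5'-ACUACAUAAUCCAUGUUACGGCUUCUUGCAGACAGGCGGAACGAUUGACAUUUUUUCUACCGGGGUGCAGACUUUG-3'

The mRNA is synthesized from the template strand, so it matches the coding strand with T replaced by U.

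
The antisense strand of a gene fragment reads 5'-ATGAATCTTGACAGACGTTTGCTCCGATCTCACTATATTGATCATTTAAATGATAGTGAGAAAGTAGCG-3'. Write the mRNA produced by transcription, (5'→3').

5'-CGCUACUUUCUCACUAUCAUUUAAAUGAUCAAUAUAGUGAGAUCGGAGCAAACGUCUGUCAAGAUUCAU-3'

The mRNA has the sequence of the coding strand (reverse complement of the template) with T→U. Reverse complement of ATGAATCTTGACAGACGTTTGCTCCGATCTCACTATATTGATCATTTAAATGATAGTGAGAAAGTAGCG is CGCTACTTTCTCACTATCATTTAAATGATCAATATAGTGAGATCGGAGCAAACGTCTGTCAAGATTCAT; then T→U.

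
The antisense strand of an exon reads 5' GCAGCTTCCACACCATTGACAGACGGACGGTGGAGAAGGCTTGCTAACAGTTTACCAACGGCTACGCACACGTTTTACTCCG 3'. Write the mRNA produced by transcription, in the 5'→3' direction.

5'-CGGAGUAAAACGUGUGCGUAGCCGUUGGUAAACUGUUAGCAAGCCUUCUCCACCGUCCGUCUGUCAAUGGUGUGGAAGCUGC-3'

RNA polymerase reads the template 3'→5' and synthesizes mRNA 5'→3' by base-pairing (A→U, T→A, G↔C). The complement of the template is CGTCGAAGGTGTGGTAACTGTCTGCCTGCCACCTCTTCCGAACGATTGTCAAATGGTTGCCGATGCGTGTGCAAAATGAGGC; antiparallel, so 5'→3' the coding strand is CGGAGTAAAACGTGTGCGTAGCCGTTGGTAAACTGTTAGCAAGCCTTCTCCACCGTCCGTCTGTCAATGGTGTGGAAGCTGC. Replace T with U for the mRNA.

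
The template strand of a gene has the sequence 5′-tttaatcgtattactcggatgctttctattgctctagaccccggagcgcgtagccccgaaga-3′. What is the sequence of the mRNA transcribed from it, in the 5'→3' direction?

RNA polymerase reads the template 3'→5' and synthesizes mRNA 5'→3' by base-pairing (A→U, T→A, G↔C). The complement of the template is AAATTAGCATAATGAGCCTACGAAAGATAACGAGATCTGGGGCCTCGCGCATCGGGGCTTCT; antiparallel, so 5'→3' the coding strand is TCTTCGGGGCTACGCGCTCCGGGGTCTAGAGCAATAGAAAGCATCCGAGTAATACGATTAAA. Replace T with U for the mRNA.

5'-UCUUCGGGGCUACGCGCUCCGGGGUCUAGAGCAAUAGAAAGCAUCCGAGUAAUACGAUUAAA-3'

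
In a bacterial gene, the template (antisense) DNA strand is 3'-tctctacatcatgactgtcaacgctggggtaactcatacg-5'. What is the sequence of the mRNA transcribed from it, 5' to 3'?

5'-AGAGAUGUAGUACUGACAGUUGCGACCCCAUUGAGUAUGC-3'

Reading the template 3'→5' as shown, RNA polymerase pairs each base (A→U, T→A, G↔C) to build mRNA 5'→3' directly.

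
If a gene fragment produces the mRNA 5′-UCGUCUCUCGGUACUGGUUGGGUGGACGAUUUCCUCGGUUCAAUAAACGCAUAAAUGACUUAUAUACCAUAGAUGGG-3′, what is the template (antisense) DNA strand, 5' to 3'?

5'-CCCATCTATGGTATATAAGTCATTTATGCGTTTATTGAACCGAGGAAATCGTCCACCCAACCAGTACCGAGAGACGA-3'

Replace U with T to get the coding DNA strand: TCGTCTCTCGGTACTGGTTGGGTGGACGATTTCCTCGGTTCAATAAACGCATAAATGACTTATATACCATAGATGGG. The template strand is its reverse complement (complement AGCAGAGAGCCATGACCAACCCACCTGCTAAAGGAGCCAAGTTATTTGCGTATTTACTGAATATATGGTATCTACCC, then reverse).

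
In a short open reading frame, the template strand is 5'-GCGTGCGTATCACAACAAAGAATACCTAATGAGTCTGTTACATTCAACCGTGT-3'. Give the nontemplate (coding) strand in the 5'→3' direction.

5'-ACACGGTTGAATGTAACAGACTCATTAGGTATTCTTTGTTGTGATACGCACGC-3'

The coding strand is complementary and antiparallel to the template: take the complement (A↔T, G↔C) and reverse.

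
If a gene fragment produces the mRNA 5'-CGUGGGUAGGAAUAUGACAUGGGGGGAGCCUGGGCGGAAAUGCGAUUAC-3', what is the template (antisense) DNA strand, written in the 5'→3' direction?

5'-GTAATCGCATTTCCGCCCAGGCTCCCCCCATGTCATATTCCTACCCACG-3'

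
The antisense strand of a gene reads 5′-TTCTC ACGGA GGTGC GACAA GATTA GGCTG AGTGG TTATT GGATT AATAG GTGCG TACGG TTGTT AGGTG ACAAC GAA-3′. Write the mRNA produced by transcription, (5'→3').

5′-UUCGUUGUCACCUAACAACCGUACGCACCUAUUAAUCCAAUAACCACUCAGCCUAAUCUUGUCGCACCUCCGUGAGAA-3′

The mRNA has the sequence of the coding strand (reverse complement of the template) with T→U. Reverse complement of TTCTCACGGAGGTGCGACAAGATTAGGCTGAGTGGTTATTGGATTAATAGGTGCGTACGGTTGTTAGGTGACAACGAA is TTCGTTGTCACCTAACAACCGTACGCACCTATTAATCCAATAACCACTCAGCCTAATCTTGTCGCACCTCCGTGAGAA; then T→U.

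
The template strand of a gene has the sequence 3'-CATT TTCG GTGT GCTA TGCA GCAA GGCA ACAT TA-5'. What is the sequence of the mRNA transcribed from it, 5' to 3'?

5'-GUAAAAGCCACACGAUACGUCGUUCCGUUGUAAU-3'

Reading the template 3'→5' as shown, RNA polymerase pairs each base (A→U, T→A, G↔C) to build mRNA 5'→3' directly.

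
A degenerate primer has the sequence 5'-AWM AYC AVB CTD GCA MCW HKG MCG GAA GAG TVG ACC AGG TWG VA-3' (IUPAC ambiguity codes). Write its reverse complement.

5'-TBCWACCTGGTCBACTCTTCCGKCMDWGKTGCHAGVBTGRTKWT-3'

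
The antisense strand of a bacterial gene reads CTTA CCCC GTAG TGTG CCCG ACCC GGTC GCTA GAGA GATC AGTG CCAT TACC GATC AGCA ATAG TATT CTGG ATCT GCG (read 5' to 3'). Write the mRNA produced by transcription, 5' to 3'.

5′-CGCAGAUCCAGAAUACUAUUGCUGAUCGGUAAUGGCACUGAUCUCUCUAGCGACCGGGUCGGGCACACUACGGGGUAAG-3′

The mRNA has the sequence of the coding strand (reverse complement of the template) with T→U. Reverse complement of CTTACCCCGTAGTGTGCCCGACCCGGTCGCTAGAGAGATCAGTGCCATTACCGATCAGCAATAGTATTCTGGATCTGCG is CGCAGATCCAGAATACTATTGCTGATCGGTAATGGCACTGATCTCTCTAGCGACCGGGTCGGGCACACTACGGGGTAAG; then T→U.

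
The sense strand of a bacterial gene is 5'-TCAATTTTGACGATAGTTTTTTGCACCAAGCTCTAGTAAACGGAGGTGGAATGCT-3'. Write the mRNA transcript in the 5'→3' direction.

The mRNA is synthesized from the template strand, so it matches the coding strand with T replaced by U.

5'-UCAAUUUUGACGAUAGUUUUUUGCACCAAGCUCUAGUAAACGGAGGUGGAAUGCU-3'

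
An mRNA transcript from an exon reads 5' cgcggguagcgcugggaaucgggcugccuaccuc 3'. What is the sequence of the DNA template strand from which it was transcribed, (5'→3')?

5′-GAGGTAGGCAGCCCGATTCCCAGCGCTACCCGCG-3′

Replace U with T to get the coding DNA strand: CGCGGGTAGCGCTGGGAATCGGGCTGCCTACCTC. The template strand is its reverse complement (complement GCGCCCATCGCGACCCTTAGCCCGACGGATGGAG, then reverse).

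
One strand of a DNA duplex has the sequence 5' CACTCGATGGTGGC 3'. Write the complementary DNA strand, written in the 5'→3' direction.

Pairing A↔T and G↔C gives GTGAGCTACCACCG, running 3'→5'. Reverse for the 5'→3' convention.

5'-GCCACCATCGAGTG-3'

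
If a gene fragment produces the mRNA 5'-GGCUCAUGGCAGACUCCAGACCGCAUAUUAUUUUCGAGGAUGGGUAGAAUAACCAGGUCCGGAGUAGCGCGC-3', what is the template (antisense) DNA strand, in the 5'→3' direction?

Replace U with T to get the coding DNA strand: GGCTCATGGCAGACTCCAGACCGCATATTATTTTCGAGGATGGGTAGAATAACCAGGTCCGGAGTAGCGCGC. The template strand is its reverse complement (complement CCGAGTACCGTCTGAGGTCTGGCGTATAATAAAAGCTCCTACCCATCTTATTGGTCCAGGCCTCATCGCGCG, then reverse).

5′-GCGCGCTACTCCGGACCTGGTTATTCTACCCATCCTCGAAAATAATATGCGGTCTGGAGTCTGCCATGAGCC-3′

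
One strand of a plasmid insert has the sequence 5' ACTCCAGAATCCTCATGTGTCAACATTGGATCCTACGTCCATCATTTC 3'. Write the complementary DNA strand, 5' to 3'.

5'-GAAATGATGGACGTAGGATCCAATGTTGACACATGAGGATTCTGGAGT-3'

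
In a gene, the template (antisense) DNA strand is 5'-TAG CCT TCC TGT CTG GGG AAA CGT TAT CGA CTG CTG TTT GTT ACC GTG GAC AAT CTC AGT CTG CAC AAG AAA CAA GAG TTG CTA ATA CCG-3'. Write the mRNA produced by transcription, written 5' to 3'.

5′-CGGUAUUAGCAACUCUUGUUUCUUGUGCAGACUGAGAUUGUCCACGGUAACAAACAGCAGUCGAUAACGUUUCCCCAGACAGGAAGGCUA-3′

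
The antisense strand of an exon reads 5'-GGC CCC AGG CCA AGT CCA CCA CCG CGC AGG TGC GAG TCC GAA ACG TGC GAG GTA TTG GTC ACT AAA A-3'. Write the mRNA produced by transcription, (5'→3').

5'-UUUUAGUGACCAAUACCUCGCACGUUUCGGACUCGCACCUGCGCGGUGGUGGACUUGGCCUGGGGCC-3'

RNA polymerase reads the template 3'→5' and synthesizes mRNA 5'→3' by base-pairing (A→U, T→A, G↔C). The complement of the template is CCGGGGTCCGGTTCAGGTGGTGGCGCGTCCACGCTCAGGCTTTGCACGCTCCATAACCAGTGATTTT; antiparallel, so 5'→3' the coding strand is TTTTAGTGACCAATACCTCGCACGTTTCGGACTCGCACCTGCGCGGTGGTGGACTTGGCCTGGGGCC. Replace T with U for the mRNA.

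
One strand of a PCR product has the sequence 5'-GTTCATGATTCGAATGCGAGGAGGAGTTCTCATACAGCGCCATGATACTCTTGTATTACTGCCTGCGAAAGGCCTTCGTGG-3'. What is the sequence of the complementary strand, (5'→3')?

Pairing A↔T and G↔C gives CAAGTACTAAGCTTACGCTCCTCCTCAAGAGTATGTCGCGGTACTATGAGAACATAATGACGGACGCTTTCCGGAAGCACC, running 3'→5'. Reverse for the 5'→3' convention.

5'-CCACGAAGGCCTTTCGCAGGCAGTAATACAAGAGTATCATGGCGCTGTATGAGAACTCCTCCTCGCATTCGAATCATGAAC-3'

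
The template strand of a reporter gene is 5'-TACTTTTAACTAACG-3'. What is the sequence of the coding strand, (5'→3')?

5'-CGTTAGTTAAAAGTA-3'

The coding strand is complementary and antiparallel to the template: take the complement (A↔T, G↔C) and reverse.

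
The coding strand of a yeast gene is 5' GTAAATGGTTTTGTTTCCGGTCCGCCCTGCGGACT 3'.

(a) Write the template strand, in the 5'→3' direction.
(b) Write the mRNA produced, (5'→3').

(a) 5′-AGTCCGCAGGGCGGACCGGAAACAAAACCATTTAC-3′
(b) 5'-GUAAAUGGUUUUGUUUCCGGUCCGCCCUGCGGACU-3'

(a) The template strand is the reverse complement of the coding strand: complement CATTTACCAAAACAAAGGCCAGGCGGGACGCCTGA, then reverse.
(b) mRNA matches the coding strand with T→U.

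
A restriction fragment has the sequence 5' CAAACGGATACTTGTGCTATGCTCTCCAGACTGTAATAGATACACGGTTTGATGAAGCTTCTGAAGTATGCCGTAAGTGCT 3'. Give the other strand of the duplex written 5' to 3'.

5′-AGCACTTACGGCATACTTCAGAAGCTTCATCAAACCGTGTATCTATTACAGTCTGGAGAGCATAGCACAAGTATCCGTTTG-3′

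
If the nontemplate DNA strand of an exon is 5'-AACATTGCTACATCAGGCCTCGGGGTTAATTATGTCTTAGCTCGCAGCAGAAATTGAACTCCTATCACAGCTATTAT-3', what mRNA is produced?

5'-AACAUUGCUACAUCAGGCCUCGGGGUUAAUUAUGUCUUAGCUCGCAGCAGAAAUUGAACUCCUAUCACAGCUAUUAU-3'

The mRNA is synthesized from the template strand, so it matches the coding strand with T replaced by U.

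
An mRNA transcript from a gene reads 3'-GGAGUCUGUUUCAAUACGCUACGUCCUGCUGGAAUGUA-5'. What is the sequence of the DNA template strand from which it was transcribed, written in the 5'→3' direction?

Written 5'→3' the mRNA is AUGUAAGGUCGUCCUGCAUCGCAUAACUUUGUCUGAGG, so the coding DNA strand is ATGTAAGGTCGTCCTGCATCGCATAACTTTGTCTGAGG. The template is its reverse complement.

5'-CCTCAGACAAAGTTATGCGATGCAGGACGACCTTACAT-3'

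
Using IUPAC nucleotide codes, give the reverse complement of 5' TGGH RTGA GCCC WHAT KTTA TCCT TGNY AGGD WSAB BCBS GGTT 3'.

5'-AACCSVGVVTSWHCCTRNCAAGGATAAMATDWGGGCTCAYDCCA-3'

Standard pairs A↔T, G↔C; ambiguity codes pair R↔Y, K↔M, W↔W, S↔S, B↔V, D↔H, N↔N. Complement (ACCDYACTCGGGWDTAMAATAGGAACNRTCCHWSTVVGVSCCAA), then reverse for 5'→3'.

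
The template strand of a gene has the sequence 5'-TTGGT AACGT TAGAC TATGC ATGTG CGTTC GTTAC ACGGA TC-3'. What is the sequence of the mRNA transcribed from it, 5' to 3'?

5′-GAUCCGUGUAACGAACGCACAUGCAUAGUCUAACGUUACCAA-3′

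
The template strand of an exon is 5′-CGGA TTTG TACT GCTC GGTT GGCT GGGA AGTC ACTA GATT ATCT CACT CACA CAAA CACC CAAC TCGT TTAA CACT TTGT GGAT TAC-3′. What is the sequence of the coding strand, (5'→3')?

5'-GTAATCCACAAAGTGTTAAACGAGTTGGGTGTTTGTGTGAGTGAGATAATCTAGTGACTTCCCAGCCAACCGAGCAGTACAAATCCG-3'

The coding strand is complementary and antiparallel to the template: take the complement (A↔T, G↔C) and reverse.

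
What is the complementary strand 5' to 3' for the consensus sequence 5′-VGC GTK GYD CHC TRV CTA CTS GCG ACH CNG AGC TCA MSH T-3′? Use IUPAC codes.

5'-ADSKTGAGCTCNGDGTCGCSAGTAGBYAGDGHRCMACGCB-3'

Standard pairs A↔T, G↔C; ambiguity codes pair R↔Y, M↔K, S↔S, D↔H, V↔B, N↔N. Complement (BCGCAMCRHGDGAYBGATGASCGCTGDGNCTCGAGTKSDA), then reverse for 5'→3'.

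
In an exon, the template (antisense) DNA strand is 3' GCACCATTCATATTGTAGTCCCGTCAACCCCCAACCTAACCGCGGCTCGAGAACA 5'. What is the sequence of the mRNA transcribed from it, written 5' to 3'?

Reading the template 3'→5' as shown, RNA polymerase pairs each base (A→U, T→A, G↔C) to build mRNA 5'→3' directly.

5′-CGUGGUAAGUAUAACAUCAGGGCAGUUGGGGGUUGGAUUGGCGCCGAGCUCUUGU-3′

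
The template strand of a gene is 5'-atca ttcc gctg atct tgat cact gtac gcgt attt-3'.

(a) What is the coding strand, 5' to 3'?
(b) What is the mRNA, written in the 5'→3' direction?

(a) The coding strand is the reverse complement of the template: complement TAGTAAGGCGACTAGAACTAGTGACATGCGCATAAA, then reverse.
(b) mRNA has the coding-strand sequence with T→U.

(a) 5'-AAATACGCGTACAGTGATCAAGATCAGCGGAATGAT-3'
(b) 5'-AAAUACGCGUACAGUGAUCAAGAUCAGCGGAAUGAU-3'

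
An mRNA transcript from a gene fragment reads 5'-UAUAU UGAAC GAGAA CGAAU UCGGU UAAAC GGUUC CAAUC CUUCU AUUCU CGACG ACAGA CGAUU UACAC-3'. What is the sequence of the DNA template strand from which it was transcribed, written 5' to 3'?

5'-GTGTAAATCGTCTGTCGTCGAGAATAGAAGGATTGGAACCGTTTAACCGAATTCGTTCTCGTTCAATATA-3'

Replace U with T to get the coding DNA strand: TATATTGAACGAGAACGAATTCGGTTAAACGGTTCCAATCCTTCTATTCTCGACGACAGACGATTTACAC. The template strand is its reverse complement (complement ATATAACTTGCTCTTGCTTAAGCCAATTTGCCAAGGTTAGGAAGATAAGAGCTGCTGTCTGCTAAATGTG, then reverse).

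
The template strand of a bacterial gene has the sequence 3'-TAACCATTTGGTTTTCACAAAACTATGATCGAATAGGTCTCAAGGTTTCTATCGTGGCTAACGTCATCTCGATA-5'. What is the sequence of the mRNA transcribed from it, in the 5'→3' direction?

Reading the template 3'→5' as shown, RNA polymerase pairs each base (A→U, T→A, G↔C) to build mRNA 5'→3' directly.

5'-AUUGGUAAACCAAAAGUGUUUUGAUACUAGCUUAUCCAGAGUUCCAAAGAUAGCACCGAUUGCAGUAGAGCUAU-3'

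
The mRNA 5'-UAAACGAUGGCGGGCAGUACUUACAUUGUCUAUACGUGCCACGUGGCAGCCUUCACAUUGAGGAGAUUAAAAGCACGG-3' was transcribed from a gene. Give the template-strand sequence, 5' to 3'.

Replace U with T to get the coding DNA strand: TAAACGATGGCGGGCAGTACTTACATTGTCTATACGTGCCACGTGGCAGCCTTCACATTGAGGAGATTAAAAGCACGG. The template strand is its reverse complement (complement ATTTGCTACCGCCCGTCATGAATGTAACAGATATGCACGGTGCACCGTCGGAAGTGTAACTCCTCTAATTTTCGTGCC, then reverse).

5'-CCGTGCTTTTAATCTCCTCAATGTGAAGGCTGCCACGTGGCACGTATAGACAATGTAAGTACTGCCCGCCATCGTTTA-3'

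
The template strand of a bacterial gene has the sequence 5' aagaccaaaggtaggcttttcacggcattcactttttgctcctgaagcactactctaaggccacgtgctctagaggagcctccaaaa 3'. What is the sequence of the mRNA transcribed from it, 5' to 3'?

5'-UUUUGGAGGCUCCUCUAGAGCACGUGGCCUUAGAGUAGUGCUUCAGGAGCAAAAAGUGAAUGCCGUGAAAAGCCUACCUUUGGUCUU-3'

The mRNA has the sequence of the coding strand (reverse complement of the template) with T→U. Reverse complement of AAGACCAAAGGTAGGCTTTTCACGGCATTCACTTTTTGCTCCTGAAGCACTACTCTAAGGCCACGTGCTCTAGAGGAGCCTCCAAAA is TTTTGGAGGCTCCTCTAGAGCACGTGGCCTTAGAGTAGTGCTTCAGGAGCAAAAAGTGAATGCCGTGAAAAGCCTACCTTTGGTCTT; then T→U.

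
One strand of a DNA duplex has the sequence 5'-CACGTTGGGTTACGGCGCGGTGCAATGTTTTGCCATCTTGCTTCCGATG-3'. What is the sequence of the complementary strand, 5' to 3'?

The complement of CACGTTGGGTTACGGCGCGGTGCAATGTTTTGCCATCTTGCTTCCGATG is GTGCAACCCAATGCCGCGCCACGTTACAAAACGGTAGAACGAAGGCTAC (A↔T, G↔C). DNA strands are antiparallel, so the complementary strand runs 3'→5'; reversing gives the 5'→3' form.

5'-CATCGGAAGCAAGATGGCAAAACATTGCACCGCGCCGTAACCCAACGTG-3'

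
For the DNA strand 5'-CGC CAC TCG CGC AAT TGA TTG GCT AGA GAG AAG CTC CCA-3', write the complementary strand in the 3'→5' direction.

Base-pairing A↔T, G↔C gives the complement. The complementary strand is antiparallel, so paired with a 5'→3' strand it runs 3'→5'.

3'-GCGGTGAGCGCGTTAACTAACCGATCTCTCTTCGAGGGT-5'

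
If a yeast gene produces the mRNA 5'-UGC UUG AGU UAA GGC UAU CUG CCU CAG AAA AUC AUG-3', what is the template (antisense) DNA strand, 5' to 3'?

Replace U with T to get the coding DNA strand: TGCTTGAGTTAAGGCTATCTGCCTCAGAAAATCATG. The template strand is its reverse complement (complement ACGAACTCAATTCCGATAGACGGAGTCTTTTAGTAC, then reverse).

5'-CATGATTTTCTGAGGCAGATAGCCTTAACTCAAGCA-3'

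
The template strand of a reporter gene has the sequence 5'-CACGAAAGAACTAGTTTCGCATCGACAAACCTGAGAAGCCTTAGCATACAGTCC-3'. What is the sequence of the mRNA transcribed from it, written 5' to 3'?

RNA polymerase reads the template 3'→5' and synthesizes mRNA 5'→3' by base-pairing (A→U, T→A, G↔C). The complement of the template is GTGCTTTCTTGATCAAAGCGTAGCTGTTTGGACTCTTCGGAATCGTATGTCAGG; antiparallel, so 5'→3' the coding strand is GGACTGTATGCTAAGGCTTCTCAGGTTTGTCGATGCGAAACTAGTTCTTTCGTG. Replace T with U for the mRNA.

5'-GGACUGUAUGCUAAGGCUUCUCAGGUUUGUCGAUGCGAAACUAGUUCUUUCGUG-3'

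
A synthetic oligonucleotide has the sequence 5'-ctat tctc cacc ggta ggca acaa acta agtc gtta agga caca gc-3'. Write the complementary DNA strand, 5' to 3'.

Pairing A↔T and G↔C gives GATAAGAGGTGGCCATCCGTTGTTTGATTCAGCAATTCCTGTGTCG, running 3'→5'. Reverse for the 5'→3' convention.

5'-GCTGTGTCCTTAACGACTTAGTTTGTTGCCTACCGGTGGAGAATAG-3'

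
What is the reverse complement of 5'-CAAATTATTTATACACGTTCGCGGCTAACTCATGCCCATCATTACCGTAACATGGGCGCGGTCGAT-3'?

Reading the sequence 3'→5' and pairing each base (A↔T, G↔C) gives the reverse complement directly.

5'-ATCGACCGCGCCCATGTTACGGTAATGATGGGCATGAGTTAGCCGCGAACGTGTATAAATAATTTG-3'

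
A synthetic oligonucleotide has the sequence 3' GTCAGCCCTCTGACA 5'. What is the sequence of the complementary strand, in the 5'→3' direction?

5'-CAGTCGGGAGACTGT-3'

The strand is given 3'→5', so its complement runs 5'→3' in the same left-to-right order: pair each base A↔T, G↔C.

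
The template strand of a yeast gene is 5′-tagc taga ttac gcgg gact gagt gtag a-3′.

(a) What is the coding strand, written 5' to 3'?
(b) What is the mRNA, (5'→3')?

(a) The coding strand is the reverse complement of the template: complement ATCGATCTAATGCGCCCTGACTCACATCT, then reverse.
(b) mRNA has the coding-strand sequence with T→U.

(a) 5′-TCTACACTCAGTCCCGCGTAATCTAGCTA-3′
(b) 5′-UCUACACUCAGUCCCGCGUAAUCUAGCUA-3′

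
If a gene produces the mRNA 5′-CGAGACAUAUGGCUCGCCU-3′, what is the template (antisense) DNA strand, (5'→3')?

5'-AGGCGAGCCATATGTCTCG-3'

Replace U with T to get the coding DNA strand: CGAGACATATGGCTCGCCT. The template strand is its reverse complement (complement GCTCTGTATACCGAGCGGA, then reverse).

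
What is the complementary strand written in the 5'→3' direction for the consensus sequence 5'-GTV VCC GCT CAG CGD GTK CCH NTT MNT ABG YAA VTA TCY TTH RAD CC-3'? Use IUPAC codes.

5'-GGHTYDAARGATABTTRCVTANKAANDGGMACHCGCTGAGCGGBBAC-3'

Standard pairs A↔T, G↔C; ambiguity codes pair R↔Y, M↔K, B↔V, D↔H, N↔N. Complement (CABBGGCGAGTCGCHCAMGGDNAAKNATVCRTTBATAGRAADYTHGG), then reverse for 5'→3'.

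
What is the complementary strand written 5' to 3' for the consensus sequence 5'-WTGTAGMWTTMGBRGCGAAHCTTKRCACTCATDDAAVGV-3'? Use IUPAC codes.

5'-BCBTTHHATGAGTGYMAAGDTTCGCYVCKAAWKCTACAW-3'

Standard pairs A↔T, G↔C; ambiguity codes pair R↔Y, M↔K, W↔W, B↔V, D↔H. Complement (WACATCKWAAKCVYCGCTTDGAAMYGTGAGTAHHTTBCB), then reverse for 5'→3'.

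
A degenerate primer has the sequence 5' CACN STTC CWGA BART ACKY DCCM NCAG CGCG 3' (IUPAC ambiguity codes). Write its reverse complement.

5'-CGCGCTGNKGGHRMGTAYTVTCWGGAASNGTG-3'

Standard pairs A↔T, G↔C; ambiguity codes pair R↔Y, M↔K, W↔W, S↔S, B↔V, D↔H, N↔N. Complement (GTGNSAAGGWCTVTYATGMRHGGKNGTCGCGC), then reverse for 5'→3'.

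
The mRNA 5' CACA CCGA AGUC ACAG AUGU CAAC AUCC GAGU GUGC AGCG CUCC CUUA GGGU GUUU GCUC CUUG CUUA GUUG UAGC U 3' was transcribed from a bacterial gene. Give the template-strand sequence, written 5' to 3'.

Replace U with T to get the coding DNA strand: CACACCGAAGTCACAGATGTCAACATCCGAGTGTGCAGCGCTCCCTTAGGGTGTTTGCTCCTTGCTTAGTTGTAGCT. The template strand is its reverse complement (complement GTGTGGCTTCAGTGTCTACAGTTGTAGGCTCACACGTCGCGAGGGAATCCCACAAACGAGGAACGAATCAACATCGA, then reverse).

5'-AGCTACAACTAAGCAAGGAGCAAACACCCTAAGGGAGCGCTGCACACTCGGATGTTGACATCTGTGACTTCGGTGTG-3'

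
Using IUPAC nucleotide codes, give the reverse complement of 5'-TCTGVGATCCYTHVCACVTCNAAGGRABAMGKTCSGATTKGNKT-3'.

Standard pairs A↔T, G↔C; ambiguity codes pair R↔Y, M↔K, S↔S, B↔V, H↔D, N↔N. Complement (AGACBCTAGGRADBGTGBAGNTTCCYTVTKCMAGSCTAAMCNMA), then reverse for 5'→3'.

5'-AMNCMAATCSGAMCKTVTYCCTTNGABGTGBDARGGATCBCAGA-3'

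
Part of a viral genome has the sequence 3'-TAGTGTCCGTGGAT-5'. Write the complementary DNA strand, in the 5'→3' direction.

5'-ATCACAGGCACCTA-3'

The strand is given 3'→5', so its complement runs 5'→3' in the same left-to-right order: pair each base A↔T, G↔C.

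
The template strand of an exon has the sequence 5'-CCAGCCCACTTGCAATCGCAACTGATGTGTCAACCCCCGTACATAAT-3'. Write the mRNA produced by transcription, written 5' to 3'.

5'-AUUAUGUACGGGGGUUGACACAUCAGUUGCGAUUGCAAGUGGGCUGG-3'

The mRNA has the sequence of the coding strand (reverse complement of the template) with T→U. Reverse complement of CCAGCCCACTTGCAATCGCAACTGATGTGTCAACCCCCGTACATAAT is ATTATGTACGGGGGTTGACACATCAGTTGCGATTGCAAGTGGGCTGG; then T→U.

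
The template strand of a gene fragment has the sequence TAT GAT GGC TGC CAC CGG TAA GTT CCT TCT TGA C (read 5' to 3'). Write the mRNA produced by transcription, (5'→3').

RNA polymerase reads the template 3'→5' and synthesizes mRNA 5'→3' by base-pairing (A→U, T→A, G↔C). The complement of the template is ATACTACCGACGGTGGCCATTCAAGGAAGAACTG; antiparallel, so 5'→3' the coding strand is GTCAAGAAGGAACTTACCGGTGGCAGCCATCATA. Replace T with U for the mRNA.

5′-GUCAAGAAGGAACUUACCGGUGGCAGCCAUCAUA-3′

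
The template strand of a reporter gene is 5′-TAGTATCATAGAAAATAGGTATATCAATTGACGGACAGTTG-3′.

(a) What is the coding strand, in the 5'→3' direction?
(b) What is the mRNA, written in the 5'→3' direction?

(a) The coding strand is the reverse complement of the template: complement ATCATAGTATCTTTTATCCATATAGTTAACTGCCTGTCAAC, then reverse.
(b) mRNA has the coding-strand sequence with T→U.

(a) 5'-CAACTGTCCGTCAATTGATATACCTATTTTCTATGATACTA-3'
(b) 5'-CAACUGUCCGUCAAUUGAUAUACCUAUUUUCUAUGAUACUA-3'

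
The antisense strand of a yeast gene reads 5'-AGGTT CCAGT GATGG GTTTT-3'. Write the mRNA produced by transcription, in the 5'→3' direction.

RNA polymerase reads the template 3'→5' and synthesizes mRNA 5'→3' by base-pairing (A→U, T→A, G↔C). The complement of the template is TCCAAGGTCACTACCCAAAA; antiparallel, so 5'→3' the coding strand is AAAACCCATCACTGGAACCT. Replace T with U for the mRNA.

5′-AAAACCCAUCACUGGAACCU-3′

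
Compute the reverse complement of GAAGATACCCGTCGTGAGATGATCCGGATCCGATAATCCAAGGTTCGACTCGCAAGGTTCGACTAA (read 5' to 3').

Complement each base (A↔T, G↔C): CTTCTATGGGCAGCACTCTACTAGGCCTAGGCTATTAGGTTCCAAGCTGAGCGTTCCAAGCTGATT. Then reverse.

5'-TTAGTCGAACCTTGCGAGTCGAACCTTGGATTATCGGATCCGGATCATCTCACGACGGGTATCTTC-3'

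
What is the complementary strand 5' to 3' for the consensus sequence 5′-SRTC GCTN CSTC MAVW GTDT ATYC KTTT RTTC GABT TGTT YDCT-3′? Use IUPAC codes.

Standard pairs A↔T, G↔C; ambiguity codes pair R↔Y, M↔K, W↔W, S↔S, B↔V, D↔H, N↔N. Complement (SYAGCGANGSAGKTBWCAHATARGMAAAYAAGCTVAACAARHGA), then reverse for 5'→3'.

5′-AGHRAACAAVTCGAAYAAAMGRATAHACWBTKGASGNAGCGAYS-3′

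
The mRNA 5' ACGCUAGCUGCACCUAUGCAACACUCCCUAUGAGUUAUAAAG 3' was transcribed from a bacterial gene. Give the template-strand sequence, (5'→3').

5'-CTTTATAACTCATAGGGAGTGTTGCATAGGTGCAGCTAGCGT-3'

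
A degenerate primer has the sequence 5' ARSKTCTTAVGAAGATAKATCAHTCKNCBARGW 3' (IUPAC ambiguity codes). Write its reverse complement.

5'-WCYTVGNMGADTGATMTATCTTCBTAAGAMSYT-3'

Standard pairs A↔T, G↔C; ambiguity codes pair R↔Y, K↔M, W↔W, S↔S, B↔V, H↔D, N↔N. Complement (TYSMAGAATBCTTCTATMTAGTDAGMNGVTYCW), then reverse for 5'→3'.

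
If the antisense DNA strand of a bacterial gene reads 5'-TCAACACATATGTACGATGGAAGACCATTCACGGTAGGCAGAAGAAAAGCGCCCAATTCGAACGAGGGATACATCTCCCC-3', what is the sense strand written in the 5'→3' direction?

5'-GGGGAGATGTATCCCTCGTTCGAATTGGGCGCTTTTCTTCTGCCTACCGTGAATGGTCTTCCATCGTACATATGTGTTGA-3'

The coding strand is complementary and antiparallel to the template: take the complement (A↔T, G↔C) and reverse.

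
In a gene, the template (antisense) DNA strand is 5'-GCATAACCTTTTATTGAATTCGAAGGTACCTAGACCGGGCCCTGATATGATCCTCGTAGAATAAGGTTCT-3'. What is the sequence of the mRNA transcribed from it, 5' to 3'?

5'-AGAACCUUAUUCUACGAGGAUCAUAUCAGGGCCCGGUCUAGGUACCUUCGAAUUCAAUAAAAGGUUAUGC-3'

RNA polymerase reads the template 3'→5' and synthesizes mRNA 5'→3' by base-pairing (A→U, T→A, G↔C). The complement of the template is CGTATTGGAAAATAACTTAAGCTTCCATGGATCTGGCCCGGGACTATACTAGGAGCATCTTATTCCAAGA; antiparallel, so 5'→3' the coding strand is AGAACCTTATTCTACGAGGATCATATCAGGGCCCGGTCTAGGTACCTTCGAATTCAATAAAAGGTTATGC. Replace T with U for the mRNA.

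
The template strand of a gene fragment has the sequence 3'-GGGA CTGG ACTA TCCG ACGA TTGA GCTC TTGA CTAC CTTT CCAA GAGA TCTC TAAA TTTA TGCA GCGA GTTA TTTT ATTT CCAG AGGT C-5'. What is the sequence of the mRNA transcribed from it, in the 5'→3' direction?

5′-CCCUGACCUGAUAGGCUGCUAACUCGAGAACUGAUGGAAAGGUUCUCUAGAGAUUUAAAUACGUCGCUCAAUAAAAUAAAGGUCUCCAG-3′

Reading the template 3'→5' as shown, RNA polymerase pairs each base (A→U, T→A, G↔C) to build mRNA 5'→3' directly.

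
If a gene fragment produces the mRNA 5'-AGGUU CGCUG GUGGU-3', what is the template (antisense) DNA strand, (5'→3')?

Replace U with T to get the coding DNA strand: AGGTTCGCTGGTGGT. The template strand is its reverse complement (complement TCCAAGCGACCACCA, then reverse).

5'-ACCACCAGCGAACCT-3'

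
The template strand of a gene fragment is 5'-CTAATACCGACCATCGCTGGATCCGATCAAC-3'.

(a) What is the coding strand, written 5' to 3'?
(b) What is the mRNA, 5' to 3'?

(a) 5'-GTTGATCGGATCCAGCGATGGTCGGTATTAG-3'
(b) 5'-GUUGAUCGGAUCCAGCGAUGGUCGGUAUUAG-3'

(a) The coding strand is the reverse complement of the template: complement GATTATGGCTGGTAGCGACCTAGGCTAGTTG, then reverse.
(b) mRNA has the coding-strand sequence with T→U.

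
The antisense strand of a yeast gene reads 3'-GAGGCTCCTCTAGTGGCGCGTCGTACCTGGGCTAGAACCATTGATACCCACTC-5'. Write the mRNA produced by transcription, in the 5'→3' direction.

5′-CUCCGAGGAGAUCACCGCGCAGCAUGGACCCGAUCUUGGUAACUAUGGGUGAG-3′

Reading the template 3'→5' as shown, RNA polymerase pairs each base (A→U, T→A, G↔C) to build mRNA 5'→3' directly.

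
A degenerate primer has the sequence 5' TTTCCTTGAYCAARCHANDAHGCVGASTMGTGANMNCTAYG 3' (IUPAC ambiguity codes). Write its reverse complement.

5'-CRTAGNKNTCACKASTCBGCDTHNTDGYTTGRTCAAGGAAA-3'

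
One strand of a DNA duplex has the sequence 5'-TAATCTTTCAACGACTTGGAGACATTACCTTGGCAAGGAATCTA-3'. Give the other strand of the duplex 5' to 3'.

The complement of TAATCTTTCAACGACTTGGAGACATTACCTTGGCAAGGAATCTA is ATTAGAAAGTTGCTGAACCTCTGTAATGGAACCGTTCCTTAGAT (A↔T, G↔C). DNA strands are antiparallel, so the complementary strand runs 3'→5'; reversing gives the 5'→3' form.

5'-TAGATTCCTTGCCAAGGTAATGTCTCCAAGTCGTTGAAAGATTA-3'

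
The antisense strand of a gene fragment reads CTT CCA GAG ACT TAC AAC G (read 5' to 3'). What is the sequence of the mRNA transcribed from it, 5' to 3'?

RNA polymerase reads the template 3'→5' and synthesizes mRNA 5'→3' by base-pairing (A→U, T→A, G↔C). The complement of the template is GAAGGTCTCTGAATGTTGC; antiparallel, so 5'→3' the coding strand is CGTTGTAAGTCTCTGGAAG. Replace T with U for the mRNA.

5'-CGUUGUAAGUCUCUGGAAG-3'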